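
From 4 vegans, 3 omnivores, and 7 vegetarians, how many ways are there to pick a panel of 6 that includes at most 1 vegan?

Split by how many vegans are chosen (0 through 1).
Sum: C(4,0)·C(10,6) + C(4,1)·C(10,5) = 210 + 1008 = 1218.

1218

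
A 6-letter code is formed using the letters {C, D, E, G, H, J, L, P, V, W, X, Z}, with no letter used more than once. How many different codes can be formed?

This is a permutation of 6 out of 12: P(12,6) = 12!/6!.
12 × 11 × 10 × 9 × 8 × 7 = 665280.

665280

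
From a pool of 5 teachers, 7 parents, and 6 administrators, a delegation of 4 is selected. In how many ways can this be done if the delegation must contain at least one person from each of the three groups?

1575

Unrestricted: C(18,4) = 3060 ways to pick any 4 of the 18.
Selections missing a whole group: no teachers → C(13,4) = 715; no parents → C(11,4) = 330; no administrators → C(12,4) = 495.
Add back selections omitting two groups (i.e. drawn from a single group): C(5,4) + C(7,4) + C(6,4) = 55.
By inclusion–exclusion: 3060 − 1540 + 55 = 1575.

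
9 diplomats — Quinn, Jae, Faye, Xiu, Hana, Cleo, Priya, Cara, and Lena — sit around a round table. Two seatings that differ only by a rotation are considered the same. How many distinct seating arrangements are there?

40320

Seat Quinn anywhere (absorbing the rotational symmetry), then permute the other 8: (8)! = 40320.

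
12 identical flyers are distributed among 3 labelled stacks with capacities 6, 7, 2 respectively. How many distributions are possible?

9

By stars and bars, unrestricted non-negative solutions to x_1+…+x_3 = 12 number C(12+2,2) = 91.
Subtract solutions that violate a single cap (substitute x_i' = x_i − (cap_i+1)): x_1 ≥ 7 gives C(7,2) = 21; x_2 ≥ 8 gives C(6,2) = 15; x_3 ≥ 3 gives C(11,2) = 55. Together 91.
Add back pairs where two caps are both exceeded: 0 + 6 + 3 = 9.
By inclusion–exclusion the count is 91 − 91 + 9 = 9.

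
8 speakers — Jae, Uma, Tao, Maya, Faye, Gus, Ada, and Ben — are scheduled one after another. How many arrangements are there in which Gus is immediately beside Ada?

10080

Glue Gus and Ada into one block (2 internal orders), leaving 7 units to arrange in a row.
So the count is 2·(7)! = 10080.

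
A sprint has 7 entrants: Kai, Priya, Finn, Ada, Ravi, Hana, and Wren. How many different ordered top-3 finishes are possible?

This is an ordered selection of 3 from 7: P(7,3).
That gives 7 × 6 × 5 = 210.

210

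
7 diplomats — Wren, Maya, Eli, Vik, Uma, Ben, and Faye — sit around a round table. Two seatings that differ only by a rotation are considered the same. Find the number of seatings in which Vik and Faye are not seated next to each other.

480

Without the restriction there are (6)! = 720 seatings.
Seatings with Vik beside Faye: treat them as a block with 2 internal orders, giving 2 × (5)! = 240.
Subtracting, 720 − 240 = 480.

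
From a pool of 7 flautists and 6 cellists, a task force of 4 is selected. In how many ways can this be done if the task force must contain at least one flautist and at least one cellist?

Total 4-person selections from all 13: C(13,4) = 715.
Subtract selections that omit an entire group: no flautists → C(6,4) = 15; no cellists → C(7,4) = 35.
Both groups omitted at once is impossible, so 715 − 50 = 665.

665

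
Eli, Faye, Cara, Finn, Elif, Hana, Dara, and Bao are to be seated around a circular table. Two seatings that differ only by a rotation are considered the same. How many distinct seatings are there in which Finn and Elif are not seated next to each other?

All circular seatings of 8 people number (7)! = 5040.
Seatings with Finn beside Elif: treat them as a block with 2 internal orders, giving 2 × (6)! = 1440.
Subtracting, 5040 − 1440 = 3600.

3600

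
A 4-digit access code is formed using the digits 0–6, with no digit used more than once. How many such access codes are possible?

This is a permutation of 4 out of 7: P(7,4) = 7!/3!.
That product is 7 × 6 × 5 × 4 = 840.

840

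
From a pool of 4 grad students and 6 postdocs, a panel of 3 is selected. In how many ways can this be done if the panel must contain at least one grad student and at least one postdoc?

96

Total 3-person selections from all 10: C(10,3) = 120.
Subtract selections that omit an entire group: no grad students → C(6,3) = 20; no postdocs → C(4,3) = 4.
Both groups omitted at once is impossible, so 120 − 24 = 96.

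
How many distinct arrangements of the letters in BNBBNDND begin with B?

210

With the first slot taken by B, it remains to arrange the other 7 letters (NBBNDND).
Those 7 letters have B appearing twice, D appearing twice, and N appearing 3 times, giving (7)!/(3!·2!·2!) = 210.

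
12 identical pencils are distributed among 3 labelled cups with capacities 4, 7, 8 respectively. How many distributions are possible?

Without the upper bounds there are C(14,2) = 91 ways to split 12 among 3 cups.
Subtract solutions that violate a single cap (substitute x_i' = x_i − (cap_i+1)): x_1 ≥ 5 gives C(9,2) = 36; x_2 ≥ 8 gives C(6,2) = 15; x_3 ≥ 9 gives C(5,2) = 10. Together 61.
No two caps can be exceeded simultaneously, so the pair terms are all 0.
By inclusion–exclusion the count is 91 − 61 + 0 = 30.

30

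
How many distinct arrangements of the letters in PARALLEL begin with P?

With the first slot taken by P, it remains to arrange the other 7 letters (ARALLEL).
Those 7 letters have A appearing twice and L appearing 3 times, giving (7)!/(3!·2!) = 420.

420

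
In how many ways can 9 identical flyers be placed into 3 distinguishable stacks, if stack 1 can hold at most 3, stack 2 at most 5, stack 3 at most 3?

6

Ignoring the caps, the number of non-negative solutions to x_1+…+x_3 = 9 is C(11,2) = 55.
Subtract solutions that violate a single cap (substitute x_i' = x_i − (cap_i+1)): x_1 ≥ 4 gives C(7,2) = 21; x_2 ≥ 6 gives C(5,2) = 10; x_3 ≥ 4 gives C(7,2) = 21. Together 52.
Add back pairs where two caps are both exceeded: 0 + 3 + 0 = 3.
By inclusion–exclusion the count is 55 − 52 + 3 = 6.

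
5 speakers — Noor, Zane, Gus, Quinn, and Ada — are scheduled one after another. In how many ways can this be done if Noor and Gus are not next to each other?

Of the 5! = 120 arrangements, those with Noor and Gus adjacent number 2 × 4! = 48 (treat the pair as a block with 2 internal orders).
So 120 − 48 = 72 arrangements keep them apart.

72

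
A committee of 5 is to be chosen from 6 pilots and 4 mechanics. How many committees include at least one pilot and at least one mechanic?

With no constraint there are C(10,5) = 252 possible selections.
Subtract selections that omit an entire group: no pilots → C(4,5) = 0; no mechanics → C(6,5) = 6.
Both groups omitted at once is impossible, so 252 − 6 = 246.

246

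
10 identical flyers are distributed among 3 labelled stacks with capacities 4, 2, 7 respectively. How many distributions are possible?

By stars and bars, unrestricted non-negative solutions to x_1+…+x_3 = 10 number C(10+2,2) = 66.
Subtract solutions that violate a single cap (substitute x_i' = x_i − (cap_i+1)): x_1 ≥ 5 gives C(7,2) = 21; x_2 ≥ 3 gives C(9,2) = 36; x_3 ≥ 8 gives C(4,2) = 6. Together 63.
Add back pairs where two caps are both exceeded: 6 + 0 + 0 = 6.
By inclusion–exclusion the count is 66 − 63 + 6 = 9.

9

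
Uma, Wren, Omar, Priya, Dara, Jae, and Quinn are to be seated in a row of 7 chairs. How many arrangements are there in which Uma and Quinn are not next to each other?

Of the 7! = 5040 arrangements, those with Uma and Quinn adjacent number 2 × 6! = 1440 (treat the pair as a block with 2 internal orders).
So 5040 − 1440 = 3600 arrangements keep them apart.

3600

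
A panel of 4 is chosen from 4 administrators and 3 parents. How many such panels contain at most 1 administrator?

4

Split by how many administrators are chosen (0 through 1).
Sum: C(4,0)·C(3,4) + C(4,1)·C(3,3) = 0 + 4 = 4.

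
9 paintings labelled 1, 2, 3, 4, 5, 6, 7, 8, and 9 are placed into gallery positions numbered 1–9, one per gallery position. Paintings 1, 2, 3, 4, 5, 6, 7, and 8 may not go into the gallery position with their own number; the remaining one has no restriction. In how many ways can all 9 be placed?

148329

Let Aᵢ (for 1 ≤ i ≤ 8) be the placements that put painting i in its forbidden gallery position. Any j of these fix j positions, leaving (9−j)! ways to fill the rest, and there are C(8,j) ways to pick which j.
By inclusion–exclusion, the number of valid placements is Σ_{j=0}^{8} (−1)^j C(8,j)·(9−j)!.
Computing: 362880 − 322560 + 141120 − 40320 + 8400 − 1344 + 168 − 16 + 1 = 148329.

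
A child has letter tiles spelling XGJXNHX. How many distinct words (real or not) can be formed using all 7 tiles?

XGJXNHX has 7 letters with X appearing 3 times.
Dividing 7! = 5040 by 3! = 6 for the repeated letters gives 840.

840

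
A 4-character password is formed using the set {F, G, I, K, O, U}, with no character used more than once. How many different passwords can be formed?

360

With no repetition, fill the 4 characters in order: 6 choices, then 5, down to 3.
6 × 5 × 4 × 3 = 360.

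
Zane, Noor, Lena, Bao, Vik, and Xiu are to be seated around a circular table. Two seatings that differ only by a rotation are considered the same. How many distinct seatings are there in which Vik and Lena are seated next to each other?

48

Glue Vik and Lena into a block (2 internal orders). Seating 5 units around a circle gives (4)! arrangements.
So 2 × (4)! = 2 × 24 = 48.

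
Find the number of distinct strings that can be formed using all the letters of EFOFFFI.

EFOFFFI has 7 letters with F appearing 4 times.
So there are 7! / (4!) = 210 distinguishable arrangements.

210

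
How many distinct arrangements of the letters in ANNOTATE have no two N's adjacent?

There are 8!/(2!·2!·2!) = 5040 arrangements of ANNOTATE in total.
If the two N's are adjacent, glue them into one block, leaving 7 items to arrange: (7)!/(2!·2!) = 1260 ways.
Subtracting, 5040 − 1260 = 3780 arrangements keep the N's apart.

3780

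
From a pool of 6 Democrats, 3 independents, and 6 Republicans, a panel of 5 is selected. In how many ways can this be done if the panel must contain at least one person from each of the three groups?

Total 5-person selections from all 15: C(15,5) = 3003.
Subtract selections that omit an entire group: no Democrats → C(9,5) = 126; no independents → C(12,5) = 792; no Republicans → C(9,5) = 126.
Add back selections omitting two groups (i.e. drawn from a single group): C(6,5) + C(3,5) + C(6,5) = 12.
By inclusion–exclusion: 3003 − 1044 + 12 = 1971.

1971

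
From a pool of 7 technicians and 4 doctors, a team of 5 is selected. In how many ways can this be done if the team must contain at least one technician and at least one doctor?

441

Unrestricted: C(11,5) = 462 ways to pick any 5 of the 11.
Selections missing a whole group: no technicians → C(4,5) = 0; no doctors → C(7,5) = 21.
Both groups omitted at once is impossible, so 462 − 21 = 441.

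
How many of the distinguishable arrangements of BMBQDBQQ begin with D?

140

Fix D in the first position and arrange the remaining 7 letters.
Those 7 letters have B appearing 3 times and Q appearing 3 times, giving (7)!/(3!·3!) = 140.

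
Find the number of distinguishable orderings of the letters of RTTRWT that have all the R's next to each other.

20

Treat the 2 copies of R as a single block. The multiset to arrange is then {RR, T, T, T, W}, 5 items in all.
That gives (5)!/(3!) = 20 arrangements.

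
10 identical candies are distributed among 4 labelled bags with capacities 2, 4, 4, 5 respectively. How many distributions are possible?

44

Without the upper bounds there are C(13,3) = 286 ways to split 10 among 4 bags.
Subtract solutions that violate a single cap (substitute x_i' = x_i − (cap_i+1)): x_1 ≥ 3 gives C(10,3) = 120; x_2 ≥ 5 gives C(8,3) = 56; x_3 ≥ 5 gives C(8,3) = 56; x_4 ≥ 6 gives C(7,3) = 35. Together 267.
Add back pairs where two caps are both exceeded: 10 + 10 + 4 + 1 + 0 + 0 = 25.
By inclusion–exclusion the count is 286 − 267 + 25 = 44.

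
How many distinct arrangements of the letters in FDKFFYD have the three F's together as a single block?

60

Treat the 3 copies of F as a single block. The multiset to arrange is then {FFF, D, D, K, Y}, 5 items in all.
That gives (5)!/(2!) = 60 arrangements.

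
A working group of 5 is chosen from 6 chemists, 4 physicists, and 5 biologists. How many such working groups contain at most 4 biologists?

Split by how many biologists are chosen (0 through 4).
Sum: C(5,0)·C(10,5) + C(5,1)·C(10,4) + C(5,2)·C(10,3) + C(5,3)·C(10,2) + C(5,4)·C(10,1) = 252 + 1050 + 1200 + 450 + 50 = 3002.

3002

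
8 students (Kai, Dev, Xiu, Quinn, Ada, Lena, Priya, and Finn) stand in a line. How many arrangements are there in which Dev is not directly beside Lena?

There are 8! = 40320 arrangements in all. If Dev and Lena are adjacent, merging them into one block gives 2·(7)! = 10080 arrangements.
So 40320 − 10080 = 30240 arrangements keep them apart.

30240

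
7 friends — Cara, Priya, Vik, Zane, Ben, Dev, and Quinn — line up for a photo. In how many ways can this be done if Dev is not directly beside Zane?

Of the 7! = 5040 arrangements, those with Dev and Zane adjacent number 2 × 6! = 1440 (treat the pair as a block with 2 internal orders).
Complementary counting: 5040 − 1440 = 3600.

3600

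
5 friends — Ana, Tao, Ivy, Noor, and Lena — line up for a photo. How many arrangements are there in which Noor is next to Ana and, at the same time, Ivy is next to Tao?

24

Treat {Noor,Ana} as one block (2 orders) and {Ivy,Tao} as another (2 orders).
That leaves 3 units to arrange: 2 × 2 × 3! = 4 × 6 = 24.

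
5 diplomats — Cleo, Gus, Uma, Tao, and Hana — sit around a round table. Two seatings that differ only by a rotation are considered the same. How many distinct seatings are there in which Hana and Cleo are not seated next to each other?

Without the restriction there are (4)! = 24 seatings.
Those with Hana next to Cleo: fuse the pair into one unit and seat 4 units around a circle — 2·(3)! = 12.
Subtracting, 24 − 12 = 12.

12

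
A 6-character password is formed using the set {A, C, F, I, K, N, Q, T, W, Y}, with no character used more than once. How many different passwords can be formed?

151200

Choose and order 6 of the 10 symbols: the first character has 10 options, the next 9, and so on down to 5.
That product is 10 × 9 × 8 × 7 × 6 × 5 = 151200.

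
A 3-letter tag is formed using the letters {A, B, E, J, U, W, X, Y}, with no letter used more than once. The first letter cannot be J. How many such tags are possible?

The first letter has 8−1 = 7 choices (anything except J).
The remaining 2 letters are filled from the other 7 symbols without repetition: 7 × 6 = 42.
Total: 7 × 42 = 294.

294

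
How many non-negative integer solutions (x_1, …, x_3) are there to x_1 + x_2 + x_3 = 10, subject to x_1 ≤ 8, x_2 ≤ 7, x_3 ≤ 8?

54

Without the upper bounds there are C(12,2) = 66 ways to split 10 among 3 variables.
Subtract solutions that violate a single cap (substitute x_i' = x_i − (cap_i+1)): x_1 ≥ 9 gives C(3,2) = 3; x_2 ≥ 8 gives C(4,2) = 6; x_3 ≥ 9 gives C(3,2) = 3. Together 12.
No two caps can be exceeded simultaneously, so the pair terms are all 0.
By inclusion–exclusion the count is 66 − 12 + 0 = 54.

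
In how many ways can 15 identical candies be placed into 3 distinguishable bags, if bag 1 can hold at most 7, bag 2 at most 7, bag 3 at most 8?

Without the upper bounds there are C(17,2) = 136 ways to split 15 among 3 bags.
Subtract solutions that violate a single cap (substitute x_i' = x_i − (cap_i+1)): x_1 ≥ 8 gives C(9,2) = 36; x_2 ≥ 8 gives C(9,2) = 36; x_3 ≥ 9 gives C(8,2) = 28. Together 100.
No two caps can be exceeded simultaneously, so the pair terms are all 0.
By inclusion–exclusion the count is 136 − 100 + 0 = 36.

36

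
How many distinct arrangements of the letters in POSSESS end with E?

30

Fix E in the last position and arrange the remaining 6 letters.
Those 6 letters have S appearing 4 times, giving (6)!/(4!) = 30.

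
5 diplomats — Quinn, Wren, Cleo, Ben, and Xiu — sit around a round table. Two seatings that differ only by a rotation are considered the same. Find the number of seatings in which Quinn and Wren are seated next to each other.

12

Glue Quinn and Wren into a block (2 internal orders). Seating 4 units around a circle gives (3)! arrangements.
So 2 × (3)! = 2 × 6 = 12.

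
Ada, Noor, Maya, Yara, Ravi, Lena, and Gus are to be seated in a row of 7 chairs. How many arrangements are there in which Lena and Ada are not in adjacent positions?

3600

There are 7! = 5040 arrangements in all. If Lena and Ada are adjacent, merging them into one block gives 2·(6)! = 1440 arrangements.
Complementary counting: 5040 − 1440 = 3600.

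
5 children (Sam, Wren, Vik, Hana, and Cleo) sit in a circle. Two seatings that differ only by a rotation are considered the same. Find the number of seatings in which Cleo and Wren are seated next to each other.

Glue Cleo and Wren into a block (2 internal orders). Seating 4 units around a circle gives (3)! arrangements.
So 2 × (3)! = 2 × 6 = 12.

12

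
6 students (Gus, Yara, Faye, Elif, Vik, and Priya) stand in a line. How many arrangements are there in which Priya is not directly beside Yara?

There are 6! = 720 arrangements in all. If Priya and Yara are adjacent, merging them into one block gives 2·(5)! = 240 arrangements.
So 720 − 240 = 480 arrangements keep them apart.

480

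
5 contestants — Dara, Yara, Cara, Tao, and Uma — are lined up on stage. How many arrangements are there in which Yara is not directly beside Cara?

72

Of the 5! = 120 arrangements, those with Yara and Cara adjacent number 2 × 4! = 48 (treat the pair as a block with 2 internal orders).
Complementary counting: 120 − 48 = 72.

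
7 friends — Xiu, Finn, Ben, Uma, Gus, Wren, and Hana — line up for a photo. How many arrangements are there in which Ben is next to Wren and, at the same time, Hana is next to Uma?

Treat {Ben,Wren} as one block (2 orders) and {Hana,Uma} as another (2 orders).
That leaves 5 units to arrange: 2 × 2 × 5! = 4 × 120 = 480.

480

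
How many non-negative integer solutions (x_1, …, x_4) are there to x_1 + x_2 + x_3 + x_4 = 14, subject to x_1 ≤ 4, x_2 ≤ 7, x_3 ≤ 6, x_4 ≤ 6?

161

Ignoring the caps, the number of non-negative solutions to x_1+…+x_4 = 14 is C(17,3) = 680.
Subtract solutions that violate a single cap (substitute x_i' = x_i − (cap_i+1)): x_1 ≥ 5 gives C(12,3) = 220; x_2 ≥ 8 gives C(9,3) = 84; x_3 ≥ 7 gives C(10,3) = 120; x_4 ≥ 7 gives C(10,3) = 120. Together 544.
Add back pairs where two caps are both exceeded: 4 + 10 + 10 + 0 + 0 + 1 = 25.
By inclusion–exclusion the count is 680 − 544 + 25 = 161.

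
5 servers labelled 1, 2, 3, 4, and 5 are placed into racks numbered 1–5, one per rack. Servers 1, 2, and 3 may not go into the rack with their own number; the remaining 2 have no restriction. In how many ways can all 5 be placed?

64

Let Aᵢ (for i ∈ {1, 2, 3}) be the placements that put server i in its forbidden rack. Any j of these fix j positions, leaving (5−j)! ways to fill the rest, and there are C(3,j) ways to pick which j.
By inclusion–exclusion, the number of valid placements is Σ_{j=0}^{3} (−1)^j C(3,j)·(5−j)!.
Computing: 120 − 72 + 18 − 2 = 64.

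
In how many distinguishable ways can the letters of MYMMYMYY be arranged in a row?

70

Letter multiplicities in MYMMYMYY: M×4, Y×4.
So there are 8! / (4!·4!) = 70 distinguishable arrangements.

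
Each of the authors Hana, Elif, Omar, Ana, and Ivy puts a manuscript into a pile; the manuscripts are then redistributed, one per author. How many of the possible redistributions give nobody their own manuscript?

44

Let Aᵢ be the assignments in which author i gets their own manuscript. We want the size of the complement of A₁∪…∪A_5.
By inclusion–exclusion this is Σ_{j=0}^{5} (−1)^j C(5,j)·(5−j)!.
Computing: 120 − 120 + 60 − 20 + 5 − 1 = 44.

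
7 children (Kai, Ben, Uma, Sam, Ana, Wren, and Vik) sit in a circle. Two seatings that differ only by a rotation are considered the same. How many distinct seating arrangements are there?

Around a circle, 7 distinct people have 7!/7 = (6)! = 720 rotationally distinct seatings.

720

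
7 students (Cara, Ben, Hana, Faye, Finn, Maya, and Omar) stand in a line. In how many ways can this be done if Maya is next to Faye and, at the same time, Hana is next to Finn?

Treat {Maya,Faye} as one block (2 orders) and {Hana,Finn} as another (2 orders).
That leaves 5 units to arrange: 2 × 2 × 5! = 4 × 120 = 480.

480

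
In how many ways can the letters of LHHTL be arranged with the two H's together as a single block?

12

Treat the 2 copies of H as a single block. The multiset to arrange is then {HH, L, L, T}, 4 items in all.
That gives (4)!/(2!) = 12 arrangements.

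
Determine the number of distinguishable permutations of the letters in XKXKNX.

XKXKNX has 6 letters with K appearing twice and X appearing 3 times.
The number of distinct arrangements is 6!/(3!·2!) = 720/12 = 60.

60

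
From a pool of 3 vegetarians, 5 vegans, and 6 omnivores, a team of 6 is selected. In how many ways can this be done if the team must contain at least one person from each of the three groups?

With no constraint there are C(14,6) = 3003 possible selections.
Subtract selections that omit an entire group: no vegetarians → C(11,6) = 462; no vegans → C(9,6) = 84; no omnivores → C(8,6) = 28.
Add back selections omitting two groups (i.e. drawn from a single group): C(3,6) + C(5,6) + C(6,6) = 1.
By inclusion–exclusion: 3003 − 574 + 1 = 2430.

2430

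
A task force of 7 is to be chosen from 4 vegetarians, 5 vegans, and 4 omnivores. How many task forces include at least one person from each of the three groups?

1636

Total 7-person selections from all 13: C(13,7) = 1716.
Selections missing a whole group: no vegetarians → C(9,7) = 36; no vegans → C(8,7) = 8; no omnivores → C(9,7) = 36.
Add back selections omitting two groups (i.e. drawn from a single group): C(4,7) + C(5,7) + C(4,7) = 0.
By inclusion–exclusion: 1716 − 80 + 0 = 1636.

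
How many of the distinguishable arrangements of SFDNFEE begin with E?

Fix E in the first position and arrange the remaining 6 letters.
Those 6 letters have F appearing twice, giving (6)!/(2!) = 360.

360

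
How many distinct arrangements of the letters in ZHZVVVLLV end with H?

With the last slot taken by H, it remains to arrange the other 8 letters (ZZVVVLLV).
Those 8 letters have L appearing twice, V appearing 4 times, and Z appearing twice, giving (8)!/(4!·2!·2!) = 420.

420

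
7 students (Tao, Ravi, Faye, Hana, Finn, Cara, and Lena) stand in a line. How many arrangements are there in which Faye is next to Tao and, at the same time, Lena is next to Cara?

480

Treat {Faye,Tao} as one block (2 orders) and {Lena,Cara} as another (2 orders).
That leaves 5 units to arrange: 2 × 2 × 5! = 4 × 120 = 480.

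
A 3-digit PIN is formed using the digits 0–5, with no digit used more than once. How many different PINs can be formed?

This is a permutation of 3 out of 6: P(6,3) = 6!/3!.
That product is 6 × 5 × 4 = 120.

120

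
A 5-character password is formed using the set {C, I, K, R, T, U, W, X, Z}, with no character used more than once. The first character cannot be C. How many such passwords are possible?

The first character has 9−1 = 8 choices (anything except C).
The remaining 4 characters are filled from the other 8 symbols without repetition: 8 × 7 × 6 × 5 = 1680.
Total: 8 × 1680 = 13440.

13440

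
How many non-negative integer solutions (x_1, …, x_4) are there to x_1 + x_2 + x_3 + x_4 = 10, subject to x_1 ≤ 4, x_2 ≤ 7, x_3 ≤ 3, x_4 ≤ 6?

Without the upper bounds there are C(13,3) = 286 ways to split 10 among 4 variables.
Subtract solutions that violate a single cap (substitute x_i' = x_i − (cap_i+1)): x_1 ≥ 5 gives C(8,3) = 56; x_2 ≥ 8 gives C(5,3) = 10; x_3 ≥ 4 gives C(9,3) = 84; x_4 ≥ 7 gives C(6,3) = 20. Together 170.
Add back pairs where two caps are both exceeded: 0 + 4 + 0 + 0 + 0 + 0 = 4.
By inclusion–exclusion the count is 286 − 170 + 4 = 120.

120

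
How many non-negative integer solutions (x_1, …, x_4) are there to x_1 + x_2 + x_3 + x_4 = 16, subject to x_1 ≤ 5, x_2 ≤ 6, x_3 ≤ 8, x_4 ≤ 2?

Without the upper bounds there are C(19,3) = 969 ways to split 16 among 4 variables.
Subtract solutions that violate a single cap (substitute x_i' = x_i − (cap_i+1)): x_1 ≥ 6 gives C(13,3) = 286; x_2 ≥ 7 gives C(12,3) = 220; x_3 ≥ 9 gives C(10,3) = 120; x_4 ≥ 3 gives C(16,3) = 560. Together 1186.
Add back pairs where two caps are both exceeded: 20 + 4 + 120 + 1 + 84 + 35 = 264.
Subtract triples: 0 + 1 + 0 + 0 = 1.
By inclusion–exclusion the count is 969 − 1186 + 264 − 1 = 46.

46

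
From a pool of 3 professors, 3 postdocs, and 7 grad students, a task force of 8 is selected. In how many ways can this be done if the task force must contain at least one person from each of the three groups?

With no constraint there are C(13,8) = 1287 possible selections.
Subtract selections that omit an entire group: no professors → C(10,8) = 45; no postdocs → C(10,8) = 45; no grad students → C(6,8) = 0.
Add back selections omitting two groups (i.e. drawn from a single group): C(3,8) + C(3,8) + C(7,8) = 0.
By inclusion–exclusion: 1287 − 90 + 0 = 1197.

1197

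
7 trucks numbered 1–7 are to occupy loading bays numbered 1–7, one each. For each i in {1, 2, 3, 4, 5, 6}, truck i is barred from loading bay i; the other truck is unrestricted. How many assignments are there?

Let Aᵢ (for 1 ≤ i ≤ 6) be the placements that put truck i in its forbidden loading bay. Any j of these fix j positions, leaving (7−j)! ways to fill the rest, and there are C(6,j) ways to pick which j.
By inclusion–exclusion, the number of valid placements is Σ_{j=0}^{6} (−1)^j C(6,j)·(7−j)!.
Computing: 5040 − 4320 + 1800 − 480 + 90 − 12 + 1 = 2119.

2119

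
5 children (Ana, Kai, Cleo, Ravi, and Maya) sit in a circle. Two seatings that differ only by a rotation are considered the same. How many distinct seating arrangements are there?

24

Fix one person's seat to break rotational symmetry; the remaining 4 people can be arranged in (4)! = 24 ways.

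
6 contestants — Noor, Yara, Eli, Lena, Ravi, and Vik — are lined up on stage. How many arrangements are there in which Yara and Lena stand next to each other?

240

Place the 4 others and the Yara-Lena pair as 5 objects in a line; the pair has 2 internal arrangements.
So the count is 2·(5)! = 240.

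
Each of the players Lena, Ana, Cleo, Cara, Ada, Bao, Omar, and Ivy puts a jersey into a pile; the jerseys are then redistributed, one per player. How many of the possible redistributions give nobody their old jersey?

14833

Count assignments avoiding every fixed point. For any j of the 8 players fixed to their old jersey, the other 8−j can be arranged in (8−j)! ways.
By inclusion–exclusion this is Σ_{j=0}^{8} (−1)^j C(8,j)·(8−j)!.
Computing: 40320 − 40320 + 20160 − 6720 + 1680 − 336 + 56 − 8 + 1 = 14833.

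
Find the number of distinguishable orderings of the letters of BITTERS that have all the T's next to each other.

Treat the 2 copies of T as a single block. The multiset to arrange is then {TT, B, E, I, R, S}, 6 items in all.
All 6 items are distinct, so there are (6)! = 720 arrangements.

720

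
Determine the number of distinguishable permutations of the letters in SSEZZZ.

SSEZZZ has 6 letters with S appearing twice and Z appearing 3 times.
So there are 6! / (3!·2!) = 60 distinguishable arrangements.

60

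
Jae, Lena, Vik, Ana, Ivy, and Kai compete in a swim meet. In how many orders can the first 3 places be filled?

120

There are 6 choices for 1st place, 5 for 2nd, and 4 for 3rd.
That gives 6 × 5 × 4 = 120.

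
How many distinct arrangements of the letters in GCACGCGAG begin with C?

420

With the first slot taken by C, it remains to arrange the other 8 letters (GACGCGAG).
Those 8 letters have A appearing twice, C appearing twice, and G appearing 4 times, giving (8)!/(4!·2!·2!) = 420.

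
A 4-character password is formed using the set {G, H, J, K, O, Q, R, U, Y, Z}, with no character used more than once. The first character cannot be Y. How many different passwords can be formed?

4536

The first character has 10−1 = 9 choices (anything except Y).
The remaining 3 characters are filled from the other 9 symbols without repetition: 9 × 8 × 7 = 504.
Total: 9 × 504 = 4536.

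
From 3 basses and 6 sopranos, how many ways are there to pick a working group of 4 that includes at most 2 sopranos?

Split by how many sopranos are chosen (0 through 2).
Sum: C(6,0)·C(3,4) + C(6,1)·C(3,3) + C(6,2)·C(3,2) = 0 + 6 + 45 = 51.

51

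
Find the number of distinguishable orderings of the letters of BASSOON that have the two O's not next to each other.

Total arrangements of BASSOON: 7!/(2!·2!) = 1260.
Arrangements with the O's together: treat OO as one letter, giving (6)!/(2!) = 360.
Subtracting, 1260 − 360 = 900 arrangements keep the O's apart.

900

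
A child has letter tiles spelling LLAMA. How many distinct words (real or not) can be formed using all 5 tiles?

LLAMA has 5 letters with A appearing twice and L appearing twice.
Dividing 5! = 120 by 2!·2! = 4 for the repeated letters gives 30.

30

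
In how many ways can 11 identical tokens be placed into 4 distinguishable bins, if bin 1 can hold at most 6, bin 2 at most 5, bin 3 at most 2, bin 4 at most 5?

76

Without the upper bounds there are C(14,3) = 364 ways to split 11 among 4 bins.
Subtract solutions that violate a single cap (substitute x_i' = x_i − (cap_i+1)): x_1 ≥ 7 gives C(7,3) = 35; x_2 ≥ 6 gives C(8,3) = 56; x_3 ≥ 3 gives C(11,3) = 165; x_4 ≥ 6 gives C(8,3) = 56. Together 312.
Add back pairs where two caps are both exceeded: 0 + 4 + 0 + 10 + 0 + 10 = 24.
By inclusion–exclusion the count is 364 − 312 + 24 = 76.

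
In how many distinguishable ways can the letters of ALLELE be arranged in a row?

60

Letter multiplicities in ALLELE: A×1, E×2, L×3.
The number of distinct arrangements is 6!/(3!·2!) = 720/12 = 60.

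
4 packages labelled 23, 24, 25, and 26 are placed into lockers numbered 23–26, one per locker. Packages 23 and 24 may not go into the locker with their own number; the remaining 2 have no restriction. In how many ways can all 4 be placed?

14

Let Aᵢ (for i ∈ {23, 24}) be the placements that put package i in its forbidden locker. Any j of these fix j positions, leaving (4−j)! ways to fill the rest, and there are C(2,j) ways to pick which j.
By inclusion–exclusion, the number of valid placements is Σ_{j=0}^{2} (−1)^j C(2,j)·(4−j)!.
Computing: 24 − 12 + 2 = 14.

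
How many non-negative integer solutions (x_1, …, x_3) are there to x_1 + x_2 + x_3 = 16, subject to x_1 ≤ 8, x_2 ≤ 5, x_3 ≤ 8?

21

Without the upper bounds there are C(18,2) = 153 ways to split 16 among 3 variables.
Subtract solutions that violate a single cap (substitute x_i' = x_i − (cap_i+1)): x_1 ≥ 9 gives C(9,2) = 36; x_2 ≥ 6 gives C(12,2) = 66; x_3 ≥ 9 gives C(9,2) = 36. Together 138.
Add back pairs where two caps are both exceeded: 3 + 0 + 3 = 6.
By inclusion–exclusion the count is 153 − 138 + 6 = 21.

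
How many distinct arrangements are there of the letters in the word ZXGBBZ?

Letter multiplicities in ZXGBBZ: B×2, G×1, X×1, Z×2.
So there are 6! / (2!·2!) = 180 distinguishable arrangements.

180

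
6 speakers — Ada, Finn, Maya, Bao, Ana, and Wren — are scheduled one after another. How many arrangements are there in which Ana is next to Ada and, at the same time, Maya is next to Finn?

Treat {Ana,Ada} as one block (2 orders) and {Maya,Finn} as another (2 orders).
That leaves 4 units to arrange: 2 × 2 × 4! = 4 × 24 = 96.

96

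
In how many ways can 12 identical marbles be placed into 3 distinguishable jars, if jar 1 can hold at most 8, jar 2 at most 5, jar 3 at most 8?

Ignoring the caps, the number of non-negative solutions to x_1+…+x_3 = 12 is C(14,2) = 91.
Subtract solutions that violate a single cap (substitute x_i' = x_i − (cap_i+1)): x_1 ≥ 9 gives C(5,2) = 10; x_2 ≥ 6 gives C(8,2) = 28; x_3 ≥ 9 gives C(5,2) = 10. Together 48.
No two caps can be exceeded simultaneously, so the pair terms are all 0.
By inclusion–exclusion the count is 91 − 48 + 0 = 43.

43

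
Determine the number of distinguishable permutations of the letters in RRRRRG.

The 6 letters of RRRRRG have repeats: R appearing 5 times.
The number of distinct arrangements is 6!/(5!) = 720/120 = 6.

6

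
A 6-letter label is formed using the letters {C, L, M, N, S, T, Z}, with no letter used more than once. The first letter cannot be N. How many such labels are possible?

The first letter has 7−1 = 6 choices (anything except N).
The remaining 5 letters are filled from the other 6 symbols without repetition: 6 × 5 × 4 × 3 × 2 = 720.
Total: 6 × 720 = 4320.

4320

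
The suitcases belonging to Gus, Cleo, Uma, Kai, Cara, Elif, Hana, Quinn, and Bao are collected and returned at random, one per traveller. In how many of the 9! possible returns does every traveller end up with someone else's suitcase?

Count assignments avoiding every fixed point. For any j of the 9 travellers fixed to their own suitcase, the other 9−j can be arranged in (9−j)! ways.
By inclusion–exclusion this is Σ_{j=0}^{9} (−1)^j C(9,j)·(9−j)!.
Computing: 362880 − 362880 + 181440 − 60480 + 15120 − 3024 + 504 − 72 + 9 − 1 = 133496.

133496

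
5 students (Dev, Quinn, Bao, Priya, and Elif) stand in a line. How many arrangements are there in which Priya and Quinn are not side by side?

72

There are 5! = 120 arrangements in all. If Priya and Quinn are adjacent, merging them into one block gives 2·(4)! = 48 arrangements.
So 120 − 48 = 72 arrangements keep them apart.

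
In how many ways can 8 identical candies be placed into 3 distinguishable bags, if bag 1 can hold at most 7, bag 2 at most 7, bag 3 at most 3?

28

By stars and bars, unrestricted non-negative solutions to x_1+…+x_3 = 8 number C(8+2,2) = 45.
Subtract solutions that violate a single cap (substitute x_i' = x_i − (cap_i+1)): x_1 ≥ 8 gives C(2,2) = 1; x_2 ≥ 8 gives C(2,2) = 1; x_3 ≥ 4 gives C(6,2) = 15. Together 17.
No two caps can be exceeded simultaneously, so the pair terms are all 0.
By inclusion–exclusion the count is 45 − 17 + 0 = 28.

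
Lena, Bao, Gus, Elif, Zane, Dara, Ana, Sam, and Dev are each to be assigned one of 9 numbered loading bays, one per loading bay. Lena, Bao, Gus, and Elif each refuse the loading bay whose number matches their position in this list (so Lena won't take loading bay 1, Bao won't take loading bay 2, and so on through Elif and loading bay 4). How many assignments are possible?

Let Aᵢ (for 1 ≤ i ≤ 4) be the placements that put person i in their forbidden loading bay. Any j of these fix j positions, leaving (9−j)! ways to fill the rest, and there are C(4,j) ways to pick which j.
By inclusion–exclusion, the number of valid placements is Σ_{j=0}^{4} (−1)^j C(4,j)·(9−j)!.
Computing: 362880 − 161280 + 30240 − 2880 + 120 = 229080.

229080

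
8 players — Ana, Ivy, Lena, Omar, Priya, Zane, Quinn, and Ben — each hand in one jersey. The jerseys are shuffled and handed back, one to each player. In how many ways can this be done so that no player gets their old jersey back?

14833

This is the derangement count D_8: permutations of 8 items with no fixed point.
By inclusion–exclusion this is Σ_{j=0}^{8} (−1)^j C(8,j)·(8−j)!.
Computing: 40320 − 40320 + 20160 − 6720 + 1680 − 336 + 56 − 8 + 1 = 14833.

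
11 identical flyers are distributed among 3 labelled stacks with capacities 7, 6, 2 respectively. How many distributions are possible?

12

Without the upper bounds there are C(13,2) = 78 ways to split 11 among 3 stacks.
Subtract solutions that violate a single cap (substitute x_i' = x_i − (cap_i+1)): x_1 ≥ 8 gives C(5,2) = 10; x_2 ≥ 7 gives C(6,2) = 15; x_3 ≥ 3 gives C(10,2) = 45. Together 70.
Add back pairs where two caps are both exceeded: 0 + 1 + 3 = 4.
By inclusion–exclusion the count is 78 − 70 + 4 = 12.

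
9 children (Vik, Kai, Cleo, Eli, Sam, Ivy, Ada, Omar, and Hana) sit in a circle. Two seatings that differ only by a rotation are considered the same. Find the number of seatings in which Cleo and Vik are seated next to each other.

10080

Glue Cleo and Vik into a block (2 internal orders). Seating 8 units around a circle gives (7)! arrangements.
So 2 × (7)! = 2 × 5040 = 10080.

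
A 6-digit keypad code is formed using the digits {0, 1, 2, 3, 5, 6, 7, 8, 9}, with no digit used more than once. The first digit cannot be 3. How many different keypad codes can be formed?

The first digit has 9−1 = 8 choices (anything except 3).
The remaining 5 digits are filled from the other 8 symbols without repetition: 8 × 7 × 6 × 5 × 4 = 6720.
Total: 8 × 6720 = 53760.

53760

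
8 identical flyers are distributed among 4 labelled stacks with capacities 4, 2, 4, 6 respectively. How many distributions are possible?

Ignoring the caps, the number of non-negative solutions to x_1+…+x_4 = 8 is C(11,3) = 165.
Subtract solutions that violate a single cap (substitute x_i' = x_i − (cap_i+1)): x_1 ≥ 5 gives C(6,3) = 20; x_2 ≥ 3 gives C(8,3) = 56; x_3 ≥ 5 gives C(6,3) = 20; x_4 ≥ 7 gives C(4,3) = 4. Together 100.
Add back pairs where two caps are both exceeded: 1 + 0 + 0 + 1 + 0 + 0 = 2.
By inclusion–exclusion the count is 165 − 100 + 2 = 67.

67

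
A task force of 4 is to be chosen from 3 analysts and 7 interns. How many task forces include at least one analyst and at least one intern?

175

Total 4-person selections from all 10: C(10,4) = 210.
Subtract selections that omit an entire group: no analysts → C(7,4) = 35; no interns → C(3,4) = 0.
Both groups omitted at once is impossible, so 210 − 35 = 175.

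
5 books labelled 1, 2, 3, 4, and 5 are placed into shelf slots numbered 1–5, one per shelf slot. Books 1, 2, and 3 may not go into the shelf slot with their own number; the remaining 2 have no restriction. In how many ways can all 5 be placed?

Let Aᵢ (for i ∈ {1, 2, 3}) be the placements that put book i in its forbidden shelf slot. Any j of these fix j positions, leaving (5−j)! ways to fill the rest, and there are C(3,j) ways to pick which j.
By inclusion–exclusion, the number of valid placements is Σ_{j=0}^{3} (−1)^j C(3,j)·(5−j)!.
Computing: 120 − 72 + 18 − 2 = 64.

64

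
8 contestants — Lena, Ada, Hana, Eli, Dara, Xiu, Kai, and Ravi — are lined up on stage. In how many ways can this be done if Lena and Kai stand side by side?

Glue Lena and Kai into one block (2 internal orders), leaving 7 units to arrange in a row.
So the count is 2·(7)! = 10080.

10080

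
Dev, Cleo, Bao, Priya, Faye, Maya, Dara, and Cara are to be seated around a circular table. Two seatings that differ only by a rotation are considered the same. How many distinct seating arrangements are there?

5040

Fix one person's seat to break rotational symmetry; the remaining 7 people can be arranged in (7)! = 5040 ways.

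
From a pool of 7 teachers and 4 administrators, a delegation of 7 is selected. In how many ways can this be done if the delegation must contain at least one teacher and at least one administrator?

With no constraint there are C(11,7) = 330 possible selections.
Selections missing a whole group: no teachers → C(4,7) = 0; no administrators → C(7,7) = 1.
Both groups omitted at once is impossible, so 330 − 1 = 329.

329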